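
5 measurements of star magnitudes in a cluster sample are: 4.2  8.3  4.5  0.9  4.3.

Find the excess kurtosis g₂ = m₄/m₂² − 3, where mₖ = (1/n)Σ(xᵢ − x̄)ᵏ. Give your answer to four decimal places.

x̄ = 4.4400
Σ(xᵢ − x̄)² = 27.5120 ⇒ m₂ = 5.50240
Σ(xᵢ − x̄)⁴ = 379.0428 ⇒ m₄ = 75.80856
m₂² = 30.27641
g₂ = m₄/m₂² − 3 = 2.50388 − 3 ≈ -0.4961

-0.4961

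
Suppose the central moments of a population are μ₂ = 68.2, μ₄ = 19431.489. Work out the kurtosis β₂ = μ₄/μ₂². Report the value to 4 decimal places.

μ₂² = 68.2² = 4651.24000
μ₄/μ₂² = 19431.489 / 4651.24000 = 4.17770
β₂ ≈ 4.1777

4.1777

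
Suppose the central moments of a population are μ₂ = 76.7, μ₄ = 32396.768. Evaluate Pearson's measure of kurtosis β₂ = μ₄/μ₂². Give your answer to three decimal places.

5.507

μ₂² = 76.7² = 5882.89000
μ₄/μ₂² = 32396.768 / 5882.89000 = 5.50695
β₂ ≈ 5.507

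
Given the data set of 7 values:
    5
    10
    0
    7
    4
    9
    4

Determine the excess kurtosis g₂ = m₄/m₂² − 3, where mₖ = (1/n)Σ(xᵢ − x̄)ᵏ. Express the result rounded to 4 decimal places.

x̄ = 5.5714
Σ(xᵢ − x̄)² = 69.7143 ⇒ m₂ = 9.95918
Σ(xᵢ − x̄)⁴ = 1502.8222 ⇒ m₄ = 214.68888
m₂² = 99.18534
g₂ = m₄/m₂² − 3 = 2.16452 − 3 ≈ -0.8355

-0.8355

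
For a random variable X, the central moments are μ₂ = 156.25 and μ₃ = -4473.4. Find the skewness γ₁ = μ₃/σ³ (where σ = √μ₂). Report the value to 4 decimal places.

-2.2904

σ = √μ₂ = √156.25 = 12.50000
σ³ = μ₂^(3/2) = 1953.12500
γ₁ = μ₃/σ³ = -4473.4 / 1953.12500 ≈ -2.2904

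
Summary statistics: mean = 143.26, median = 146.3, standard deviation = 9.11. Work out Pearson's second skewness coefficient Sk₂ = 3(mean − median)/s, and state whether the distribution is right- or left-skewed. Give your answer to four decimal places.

-1.0011, left-skewed

Sk₂ = 3(143.26 − 146.3) / 9.11 = 3 × -3.0400 / 9.11
    = -9.1200 / 9.11 ≈ -1.0011
Sk₂ < 0 ⇒ mean < median ⇒ left-skewed (negative skew).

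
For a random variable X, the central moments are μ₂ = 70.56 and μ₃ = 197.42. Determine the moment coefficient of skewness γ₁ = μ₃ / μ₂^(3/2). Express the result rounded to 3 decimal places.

σ = √μ₂ = √70.56 = 8.40000
σ³ = μ₂^(3/2) = 592.70400
γ₁ = μ₃/σ³ = 197.42 / 592.70400 ≈ 0.333

0.333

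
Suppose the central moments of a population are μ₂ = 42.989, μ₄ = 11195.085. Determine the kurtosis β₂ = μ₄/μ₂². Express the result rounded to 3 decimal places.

6.058

μ₂² = 42.989² = 1848.05412
μ₄/μ₂² = 11195.085 / 1848.05412 = 6.05777
β₂ ≈ 6.058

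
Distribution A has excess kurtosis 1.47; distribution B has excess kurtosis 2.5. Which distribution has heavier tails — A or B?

B

Higher excess kurtosis ⇒ heavier tails relative to the normal distribution.
1.47 vs 2.5: the larger is 2.5, so B has heavier tails.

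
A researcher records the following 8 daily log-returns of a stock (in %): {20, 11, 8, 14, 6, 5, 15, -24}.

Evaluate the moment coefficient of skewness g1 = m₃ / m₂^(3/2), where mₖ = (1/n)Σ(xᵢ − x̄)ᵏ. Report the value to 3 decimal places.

x̄ = (20 + 11 + 8 + 14 + 6 + 5 + 15 - 24) / 8 = 6.8750
deviations (xᵢ − x̄): 13.1250, 4.1250, 1.1250, 7.1250, -0.8750, -1.8750, 8.1250, -30.8750
Σ(xᵢ − x̄)² = 1264.8750 ⇒ m₂ = 1264.8750/8 = 158.10938
Σ(xᵢ − x̄)³ = -26208.6563 ⇒ m₃ = -26208.6563/8 = -3276.08203
m₂^(3/2) = 158.10938^(1.5) = 1988.09179
g1 = m₃ / m₂^(3/2) = -3276.08203 / 1988.09179 ≈ -1.648

-1.648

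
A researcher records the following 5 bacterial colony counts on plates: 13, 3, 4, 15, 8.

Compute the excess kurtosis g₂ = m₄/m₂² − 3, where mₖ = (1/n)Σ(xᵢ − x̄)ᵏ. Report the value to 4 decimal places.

x̄ = 8.6000
Σ(xᵢ − x̄)² = 113.2000 ⇒ m₂ = 22.64000
Σ(xᵢ − x̄)⁴ = 3483.8560 ⇒ m₄ = 696.77120
m₂² = 512.56960
g₂ = m₄/m₂² − 3 = 1.35937 − 3 ≈ -1.6406

-1.6406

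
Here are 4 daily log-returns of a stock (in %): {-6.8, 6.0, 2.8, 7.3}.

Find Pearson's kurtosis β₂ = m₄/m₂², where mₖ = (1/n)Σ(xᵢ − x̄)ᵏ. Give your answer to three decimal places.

x̄ = 2.3250
Σ(xᵢ − x̄)² = 121.7475 ⇒ m₂ = 30.43687
Σ(xᵢ − x̄)⁴ = 7728.2106 ⇒ m₄ = 1932.05264
m₂² = 926.40336
β₂ = m₄/m₂² = 1932.05264 / 926.40336 ≈ 2.086

2.086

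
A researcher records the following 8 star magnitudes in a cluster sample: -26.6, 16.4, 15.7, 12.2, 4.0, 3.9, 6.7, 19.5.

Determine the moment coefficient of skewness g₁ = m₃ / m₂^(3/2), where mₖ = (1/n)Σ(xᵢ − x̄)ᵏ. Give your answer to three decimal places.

-1.572

x̄ = (-26.6 + 16.4 + 15.7 + 12.2 + 4.0 + 3.9 + 6.7 + 19.5) / 8 = 6.4750
deviations (xᵢ − x̄): -33.0750, 9.9250, 9.2250, 5.7250, -2.4750, -2.5750, 0.2250, 13.0250
Σ(xᵢ − x̄)² = 1492.7950 ⇒ m₂ = 1492.7950/8 = 186.59938
Σ(xᵢ − x̄)³ = -32054.7443 ⇒ m₃ = -32054.7443/8 = -4006.84303
m₂^(3/2) = 186.59938^(1.5) = 2548.97325
g₁ = m₃ / m₂^(3/2) = -4006.84303 / 2548.97325 ≈ -1.572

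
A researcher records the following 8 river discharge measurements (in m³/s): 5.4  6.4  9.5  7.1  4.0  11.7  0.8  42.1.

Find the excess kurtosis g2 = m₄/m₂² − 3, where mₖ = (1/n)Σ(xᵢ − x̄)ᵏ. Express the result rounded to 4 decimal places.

x̄ = 10.8750
Σ(xᵢ − x̄)² = 1190.5950 ⇒ m₂ = 148.82438
Σ(xᵢ − x̄)⁴ = 964670.3317 ⇒ m₄ = 120583.79147
m₂² = 22148.69459
g2 = m₄/m₂² − 3 = 5.44428 − 3 ≈ 2.4443

2.4443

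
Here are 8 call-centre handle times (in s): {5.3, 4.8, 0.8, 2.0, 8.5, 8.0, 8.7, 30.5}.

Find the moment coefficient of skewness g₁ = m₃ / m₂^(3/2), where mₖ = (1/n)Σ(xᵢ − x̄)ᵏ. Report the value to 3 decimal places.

1.822

x̄ = (5.3 + 4.8 + 0.8 + 2.0 + 8.5 + 8.0 + 8.7 + 30.5) / 8 = 8.5750
deviations (xᵢ − x̄): -3.2750, -3.7750, -7.7750, -6.5750, -0.0750, -0.5750, 0.1250, 21.9250
Σ(xᵢ − x̄)² = 609.7150 ⇒ m₂ = 609.7150/8 = 76.21438
Σ(xᵢ − x̄)³ = 9696.1148 ⇒ m₃ = 9696.1148/8 = 1212.01434
m₂^(3/2) = 76.21438^(1.5) = 665.35793
g₁ = m₃ / m₂^(3/2) = 1212.01434 / 665.35793 ≈ 1.822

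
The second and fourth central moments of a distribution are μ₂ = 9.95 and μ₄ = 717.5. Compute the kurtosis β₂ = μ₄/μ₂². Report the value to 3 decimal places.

μ₂² = 9.95² = 99.00250
μ₄/μ₂² = 717.5 / 99.00250 = 7.24729
β₂ ≈ 7.247

7.247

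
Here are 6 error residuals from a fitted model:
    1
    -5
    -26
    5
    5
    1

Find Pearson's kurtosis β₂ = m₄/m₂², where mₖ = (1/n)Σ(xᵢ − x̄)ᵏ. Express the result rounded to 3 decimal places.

3.516

x̄ = -3.1667
Σ(xᵢ − x̄)² = 692.8333 ⇒ m₂ = 115.47222
Σ(xᵢ − x̄)⁴ = 281327.8194 ⇒ m₄ = 46887.96991
m₂² = 13333.83410
β₂ = m₄/m₂² = 46887.96991 / 13333.83410 ≈ 3.516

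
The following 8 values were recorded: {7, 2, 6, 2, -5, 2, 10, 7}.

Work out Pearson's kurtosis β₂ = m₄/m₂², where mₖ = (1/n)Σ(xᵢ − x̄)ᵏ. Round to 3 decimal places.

2.762

x̄ = 3.8750
Σ(xᵢ − x̄)² = 150.8750 ⇒ m₂ = 18.85938
Σ(xᵢ − x̄)⁴ = 7859.6504 ⇒ m₄ = 982.45630
m₂² = 355.67603
β₂ = m₄/m₂² = 982.45630 / 355.67603 ≈ 2.762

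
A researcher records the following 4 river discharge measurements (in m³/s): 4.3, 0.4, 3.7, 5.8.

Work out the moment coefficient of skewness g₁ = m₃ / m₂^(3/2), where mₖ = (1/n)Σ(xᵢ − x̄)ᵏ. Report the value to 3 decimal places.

-0.633

x̄ = (4.3 + 0.4 + 3.7 + 5.8) / 4 = 3.5500
deviations (xᵢ − x̄): 0.7500, -3.1500, 0.1500, 2.2500
Σ(xᵢ − x̄)² = 15.5700 ⇒ m₂ = 15.5700/4 = 3.89250
Σ(xᵢ − x̄)³ = -19.4400 ⇒ m₃ = -19.4400/4 = -4.86000
m₂^(3/2) = 3.89250^(1.5) = 7.67968
g₁ = m₃ / m₂^(3/2) = -4.86000 / 7.67968 ≈ -0.633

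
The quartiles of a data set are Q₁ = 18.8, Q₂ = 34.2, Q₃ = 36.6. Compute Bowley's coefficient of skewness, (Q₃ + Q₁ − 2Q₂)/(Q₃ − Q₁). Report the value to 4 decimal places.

-0.7303

numerator: Q₃ + Q₁ − 2Q₂ = 36.6 + 18.8 − 2×34.2 = -13.0000
denominator: Q₃ − Q₁ = 36.6 − 18.8 = 17.8000
Bowley skewness = -13.0000 / 17.8000 ≈ -0.7303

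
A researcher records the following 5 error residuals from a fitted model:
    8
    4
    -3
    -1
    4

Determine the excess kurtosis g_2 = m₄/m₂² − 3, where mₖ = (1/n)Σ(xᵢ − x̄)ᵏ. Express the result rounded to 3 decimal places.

-1.338

x̄ = 2.4000
Σ(xᵢ − x̄)² = 77.2000 ⇒ m₂ = 15.44000
Σ(xᵢ − x̄)⁴ = 1980.4960 ⇒ m₄ = 396.09920
m₂² = 238.39360
g_2 = m₄/m₂² − 3 = 1.66153 − 3 ≈ -1.338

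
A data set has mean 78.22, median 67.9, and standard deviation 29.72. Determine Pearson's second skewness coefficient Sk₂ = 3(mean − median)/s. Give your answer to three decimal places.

Sk₂ = 3(78.22 − 67.9) / 29.72 = 3 × 10.3200 / 29.72
    = 30.9600 / 29.72 ≈ 1.042

1.042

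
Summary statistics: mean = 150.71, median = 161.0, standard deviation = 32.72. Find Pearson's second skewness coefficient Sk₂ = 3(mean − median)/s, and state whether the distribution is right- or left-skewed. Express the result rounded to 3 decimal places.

Sk₂ = 3(150.71 − 161.0) / 32.72 = 3 × -10.2900 / 32.72
    = -30.8700 / 32.72 ≈ -0.943
Sk₂ < 0 ⇒ mean < median ⇒ left-skewed (negative skew).

-0.943, left-skewed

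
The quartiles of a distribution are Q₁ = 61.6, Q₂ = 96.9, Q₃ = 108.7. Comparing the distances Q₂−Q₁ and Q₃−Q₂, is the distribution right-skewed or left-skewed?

Q₂ − Q₁ = 35.3;  Q₃ − Q₂ = 11.8
Q₂ − Q₁ > Q₃ − Q₂ ⇒ the lower half is more spread out ⇒ left-skewed.

left-skewed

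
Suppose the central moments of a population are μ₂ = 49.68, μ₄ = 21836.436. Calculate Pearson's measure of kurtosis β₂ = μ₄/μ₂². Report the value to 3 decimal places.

8.847

μ₂² = 49.68² = 2468.10240
μ₄/μ₂² = 21836.436 / 2468.10240 = 8.84746
β₂ ≈ 8.847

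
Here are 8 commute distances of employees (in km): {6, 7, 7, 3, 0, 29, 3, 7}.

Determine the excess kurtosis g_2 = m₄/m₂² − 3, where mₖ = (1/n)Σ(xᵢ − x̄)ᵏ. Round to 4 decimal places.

2.2916

x̄ = 7.7500
Σ(xᵢ − x̄)² = 561.5000 ⇒ m₂ = 70.18750
Σ(xᵢ − x̄)⁴ = 208544.6563 ⇒ m₄ = 26068.08203
m₂² = 4926.28516
g_2 = m₄/m₂² − 3 = 5.29163 − 3 ≈ 2.2916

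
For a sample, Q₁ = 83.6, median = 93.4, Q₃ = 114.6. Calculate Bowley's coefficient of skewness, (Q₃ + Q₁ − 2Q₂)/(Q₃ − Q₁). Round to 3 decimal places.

numerator: Q₃ + Q₁ − 2Q₂ = 114.6 + 83.6 − 2×93.4 = 11.4000
denominator: Q₃ − Q₁ = 114.6 − 83.6 = 31.0000
Bowley skewness = 11.4000 / 31.0000 ≈ 0.368

0.368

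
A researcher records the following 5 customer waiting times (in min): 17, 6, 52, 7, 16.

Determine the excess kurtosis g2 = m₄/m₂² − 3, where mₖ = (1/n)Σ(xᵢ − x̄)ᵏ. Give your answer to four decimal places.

x̄ = 19.6000
Σ(xᵢ − x̄)² = 1413.2000 ⇒ m₂ = 282.64000
Σ(xᵢ − x̄)⁴ = 1161624.6560 ⇒ m₄ = 232324.93120
m₂² = 79885.36960
g2 = m₄/m₂² − 3 = 2.90823 − 3 ≈ -0.0918

-0.0918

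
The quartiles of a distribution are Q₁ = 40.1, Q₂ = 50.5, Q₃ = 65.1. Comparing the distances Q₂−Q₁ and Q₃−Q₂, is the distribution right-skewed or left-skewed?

Q₂ − Q₁ = 10.4;  Q₃ − Q₂ = 14.6
Q₃ − Q₂ > Q₂ − Q₁ ⇒ the upper half is more spread out ⇒ right-skewed.

right-skewed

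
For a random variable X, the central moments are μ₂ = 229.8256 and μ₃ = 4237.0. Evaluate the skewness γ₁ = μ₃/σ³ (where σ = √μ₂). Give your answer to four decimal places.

1.2161

σ = √μ₂ = √229.8256 = 15.16000
σ³ = μ₂^(3/2) = 3484.15610
γ₁ = μ₃/σ³ = 4237.0 / 3484.15610 ≈ 1.2161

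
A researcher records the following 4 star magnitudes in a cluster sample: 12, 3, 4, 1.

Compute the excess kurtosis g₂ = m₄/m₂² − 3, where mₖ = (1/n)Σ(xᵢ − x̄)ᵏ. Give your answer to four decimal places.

x̄ = 5.0000
Σ(xᵢ − x̄)² = 70.0000 ⇒ m₂ = 17.50000
Σ(xᵢ − x̄)⁴ = 2674.0000 ⇒ m₄ = 668.50000
m₂² = 306.25000
g₂ = m₄/m₂² − 3 = 2.18286 − 3 ≈ -0.8171

-0.8171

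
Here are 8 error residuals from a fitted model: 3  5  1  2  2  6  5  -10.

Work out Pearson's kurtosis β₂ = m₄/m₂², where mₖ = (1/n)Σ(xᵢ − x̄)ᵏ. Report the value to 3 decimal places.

x̄ = 1.7500
Σ(xᵢ − x̄)² = 179.5000 ⇒ m₂ = 22.43750
Σ(xᵢ − x̄)⁴ = 19613.4063 ⇒ m₄ = 2451.67578
m₂² = 503.44141
β₂ = m₄/m₂² = 2451.67578 / 503.44141 ≈ 4.870

4.870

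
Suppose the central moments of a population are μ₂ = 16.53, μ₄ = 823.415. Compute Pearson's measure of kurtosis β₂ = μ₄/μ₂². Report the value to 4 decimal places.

3.0135

μ₂² = 16.53² = 273.24090
μ₄/μ₂² = 823.415 / 273.24090 = 3.01351
β₂ ≈ 3.0135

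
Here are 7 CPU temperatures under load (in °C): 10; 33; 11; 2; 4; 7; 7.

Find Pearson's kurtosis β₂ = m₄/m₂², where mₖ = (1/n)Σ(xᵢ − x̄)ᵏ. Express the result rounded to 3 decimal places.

4.376

x̄ = 10.5714
Σ(xᵢ − x̄)² = 645.7143 ⇒ m₂ = 92.24490
Σ(xᵢ − x̄)⁴ = 260638.1691 ⇒ m₄ = 37234.02416
m₂² = 8509.12120
β₂ = m₄/m₂² = 37234.02416 / 8509.12120 ≈ 4.376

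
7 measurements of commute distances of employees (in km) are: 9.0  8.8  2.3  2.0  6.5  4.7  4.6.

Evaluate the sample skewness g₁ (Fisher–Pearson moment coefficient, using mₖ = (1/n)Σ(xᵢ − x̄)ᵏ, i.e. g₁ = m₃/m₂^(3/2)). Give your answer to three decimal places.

x̄ = (9.0 + 8.8 + 2.3 + 2.0 + 6.5 + 4.7 + 4.6) / 7 = 5.4143
deviations (xᵢ − x̄): 3.5857, 3.3857, -3.1143, -3.4143, 1.0857, -0.7143, -0.8143
Σ(xᵢ − x̄)² = 48.0286 ⇒ m₂ = 48.0286/7 = 6.86122
Σ(xᵢ − x̄)³ = 15.2826 ⇒ m₃ = 15.2826/7 = 2.18323
m₂^(3/2) = 6.86122^(1.5) = 17.97225
g₁ = m₃ / m₂^(3/2) = 2.18323 / 17.97225 ≈ 0.121

0.121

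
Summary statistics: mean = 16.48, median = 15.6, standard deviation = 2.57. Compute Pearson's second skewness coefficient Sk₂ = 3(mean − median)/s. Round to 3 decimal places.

Sk₂ = 3(16.48 − 15.6) / 2.57 = 3 × 0.8800 / 2.57
    = 2.6400 / 2.57 ≈ 1.027

1.027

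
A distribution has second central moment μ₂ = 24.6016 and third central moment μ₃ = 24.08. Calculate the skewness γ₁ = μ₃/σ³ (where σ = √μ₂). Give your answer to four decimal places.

0.1973

σ = √μ₂ = √24.6016 = 4.96000
σ³ = μ₂^(3/2) = 122.02394
γ₁ = μ₃/σ³ = 24.08 / 122.02394 ≈ 0.1973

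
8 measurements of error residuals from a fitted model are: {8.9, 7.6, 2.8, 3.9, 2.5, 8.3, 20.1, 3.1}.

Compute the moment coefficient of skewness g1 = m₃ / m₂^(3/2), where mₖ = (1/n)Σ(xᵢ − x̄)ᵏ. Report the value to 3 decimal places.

1.443

x̄ = (8.9 + 7.6 + 2.8 + 3.9 + 2.5 + 8.3 + 20.1 + 3.1) / 8 = 7.1500
deviations (xᵢ − x̄): 1.7500, 0.4500, -4.3500, -3.2500, -4.6500, 1.1500, 12.9500, -4.0500
Σ(xᵢ − x̄)² = 239.8000 ⇒ m₂ = 239.8000/8 = 29.97500
Σ(xᵢ − x̄)³ = 1895.1030 ⇒ m₃ = 1895.1030/8 = 236.88788
m₂^(3/2) = 29.97500^(1.5) = 164.11141
g1 = m₃ / m₂^(3/2) = 236.88788 / 164.11141 ≈ 1.443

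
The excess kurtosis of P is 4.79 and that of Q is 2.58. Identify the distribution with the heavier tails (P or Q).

P

Higher excess kurtosis ⇒ heavier tails relative to the normal distribution.
4.79 vs 2.58: the larger is 4.79, so P has heavier tails.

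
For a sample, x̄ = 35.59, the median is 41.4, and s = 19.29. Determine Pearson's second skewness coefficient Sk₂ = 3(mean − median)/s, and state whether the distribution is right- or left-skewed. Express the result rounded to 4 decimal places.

Sk₂ = 3(35.59 − 41.4) / 19.29 = 3 × -5.8100 / 19.29
    = -17.4300 / 19.29 ≈ -0.9036
Sk₂ < 0 ⇒ mean < median ⇒ left-skewed (negative skew).

-0.9036, left-skewed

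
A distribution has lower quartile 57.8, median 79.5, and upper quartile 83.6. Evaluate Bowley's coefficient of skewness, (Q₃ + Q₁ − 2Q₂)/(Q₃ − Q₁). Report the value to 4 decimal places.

-0.6822

numerator: Q₃ + Q₁ − 2Q₂ = 83.6 + 57.8 − 2×79.5 = -17.6000
denominator: Q₃ − Q₁ = 83.6 − 57.8 = 25.8000
Bowley skewness = -17.6000 / 25.8000 ≈ -0.6822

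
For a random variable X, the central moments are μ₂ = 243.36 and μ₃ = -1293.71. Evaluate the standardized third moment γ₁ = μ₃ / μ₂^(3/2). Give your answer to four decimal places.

σ = √μ₂ = √243.36 = 15.60000
σ³ = μ₂^(3/2) = 3796.41600
γ₁ = μ₃/σ³ = -1293.71 / 3796.41600 ≈ -0.3408

-0.3408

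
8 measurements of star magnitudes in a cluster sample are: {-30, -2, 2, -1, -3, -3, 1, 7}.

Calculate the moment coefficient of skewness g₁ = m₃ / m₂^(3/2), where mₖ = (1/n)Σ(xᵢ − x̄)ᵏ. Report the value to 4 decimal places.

-1.8511

x̄ = (-30 - 2 + 2 - 1 - 3 - 3 + 1 + 7) / 8 = -3.6250
deviations (xᵢ − x̄): -26.3750, 1.6250, 5.6250, 2.6250, 0.6250, 0.6250, 4.6250, 10.6250
Σ(xᵢ − x̄)² = 871.8750 ⇒ m₂ = 871.8750/8 = 108.98438
Σ(xᵢ − x̄)³ = -16848.2813 ⇒ m₃ = -16848.2813/8 = -2106.03516
m₂^(3/2) = 108.98438^(1.5) = 1137.74872
g₁ = m₃ / m₂^(3/2) = -2106.03516 / 1137.74872 ≈ -1.8511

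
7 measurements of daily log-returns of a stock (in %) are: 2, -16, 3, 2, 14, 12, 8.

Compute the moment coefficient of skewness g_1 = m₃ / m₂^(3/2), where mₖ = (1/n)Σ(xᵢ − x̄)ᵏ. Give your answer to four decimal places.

-1.0556

x̄ = (2 - 16 + 3 + 2 + 14 + 12 + 8) / 7 = 3.5714
deviations (xᵢ − x̄): -1.5714, -19.5714, -0.5714, -1.5714, 10.4286, 8.4286, 4.4286
Σ(xᵢ − x̄)² = 587.7143 ⇒ m₂ = 587.7143/7 = 83.95918
Σ(xᵢ − x̄)³ = -5684.8163 ⇒ m₃ = -5684.8163/7 = -812.11662
m₂^(3/2) = 83.95918^(1.5) = 769.31165
g_1 = m₃ / m₂^(3/2) = -812.11662 / 769.31165 ≈ -1.0556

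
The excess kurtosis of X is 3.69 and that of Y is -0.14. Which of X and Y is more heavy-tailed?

X

Higher excess kurtosis ⇒ heavier tails relative to the normal distribution.
3.69 vs -0.14: the larger is 3.69, so X has heavier tails. (X is leptokurtic — heavier-than-normal tails; the other is platykurtic.)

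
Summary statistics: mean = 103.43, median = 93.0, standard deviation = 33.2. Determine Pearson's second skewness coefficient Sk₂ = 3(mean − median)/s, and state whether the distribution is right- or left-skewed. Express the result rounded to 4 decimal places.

0.9425, right-skewed

Sk₂ = 3(103.43 − 93.0) / 33.2 = 3 × 10.4300 / 33.2
    = 31.2900 / 33.2 ≈ 0.9425
Sk₂ > 0 ⇒ mean > median ⇒ right-skewed (positive skew).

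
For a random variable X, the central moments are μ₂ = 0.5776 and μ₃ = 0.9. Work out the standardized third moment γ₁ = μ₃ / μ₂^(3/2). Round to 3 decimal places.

σ = √μ₂ = √0.5776 = 0.76000
σ³ = μ₂^(3/2) = 0.43898
γ₁ = μ₃/σ³ = 0.9 / 0.43898 ≈ 2.050

2.050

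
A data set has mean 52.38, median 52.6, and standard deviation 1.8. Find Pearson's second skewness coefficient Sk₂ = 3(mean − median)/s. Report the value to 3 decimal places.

-0.367

Sk₂ = 3(52.38 − 52.6) / 1.8 = 3 × -0.2200 / 1.8
    = -0.6600 / 1.8 ≈ -0.367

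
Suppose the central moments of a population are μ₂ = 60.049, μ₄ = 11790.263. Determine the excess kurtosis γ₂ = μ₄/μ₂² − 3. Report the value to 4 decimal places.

μ₂² = 60.049² = 3605.88240
μ₄/μ₂² = 11790.263 / 3605.88240 = 3.26973
γ₂ = 3.26973 − 3 ≈ 0.2697

0.2697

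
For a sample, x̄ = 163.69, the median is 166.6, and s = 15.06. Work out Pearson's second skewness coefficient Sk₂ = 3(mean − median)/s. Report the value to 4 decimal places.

-0.5797

Sk₂ = 3(163.69 − 166.6) / 15.06 = 3 × -2.9100 / 15.06
    = -8.7300 / 15.06 ≈ -0.5797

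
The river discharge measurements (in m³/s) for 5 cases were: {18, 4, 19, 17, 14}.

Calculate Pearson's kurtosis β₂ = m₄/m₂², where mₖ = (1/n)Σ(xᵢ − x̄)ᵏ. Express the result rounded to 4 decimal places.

2.7762

x̄ = 14.4000
Σ(xᵢ − x̄)² = 149.2000 ⇒ m₂ = 29.84000
Σ(xᵢ − x̄)⁴ = 12360.0160 ⇒ m₄ = 2472.00320
m₂² = 890.42560
β₂ = m₄/m₂² = 2472.00320 / 890.42560 ≈ 2.7762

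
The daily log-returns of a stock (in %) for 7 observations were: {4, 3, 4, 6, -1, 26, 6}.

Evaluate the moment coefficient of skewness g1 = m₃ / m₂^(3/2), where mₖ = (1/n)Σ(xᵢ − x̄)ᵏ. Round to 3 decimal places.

1.718

x̄ = (4 + 3 + 4 + 6 - 1 + 26 + 6) / 7 = 6.8571
deviations (xᵢ − x̄): -2.8571, -3.8571, -2.8571, -0.8571, -7.8571, 19.1429, -0.8571
Σ(xᵢ − x̄)² = 460.8571 ⇒ m₂ = 460.8571/7 = 65.83673
Σ(xᵢ − x̄)³ = 6424.5306 ⇒ m₃ = 6424.5306/7 = 917.79009
m₂^(3/2) = 65.83673^(1.5) = 534.19821
g1 = m₃ / m₂^(3/2) = 917.79009 / 534.19821 ≈ 1.718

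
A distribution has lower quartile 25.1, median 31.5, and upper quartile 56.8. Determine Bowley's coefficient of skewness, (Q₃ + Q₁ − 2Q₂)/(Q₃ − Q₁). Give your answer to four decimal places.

numerator: Q₃ + Q₁ − 2Q₂ = 56.8 + 25.1 − 2×31.5 = 18.9000
denominator: Q₃ − Q₁ = 56.8 − 25.1 = 31.7000
Bowley skewness = 18.9000 / 31.7000 ≈ 0.5962

0.5962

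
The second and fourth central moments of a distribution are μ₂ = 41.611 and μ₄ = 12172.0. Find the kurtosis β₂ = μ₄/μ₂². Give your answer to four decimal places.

μ₂² = 41.611² = 1731.47532
μ₄/μ₂² = 12172.0 / 1731.47532 = 7.02984
β₂ ≈ 7.0298

7.0298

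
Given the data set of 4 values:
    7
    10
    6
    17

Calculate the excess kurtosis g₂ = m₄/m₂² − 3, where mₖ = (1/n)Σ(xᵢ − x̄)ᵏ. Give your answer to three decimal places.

x̄ = 10.0000
Σ(xᵢ − x̄)² = 74.0000 ⇒ m₂ = 18.50000
Σ(xᵢ − x̄)⁴ = 2738.0000 ⇒ m₄ = 684.50000
m₂² = 342.25000
g₂ = m₄/m₂² − 3 = 2.00000 − 3 ≈ -1.000

-1.000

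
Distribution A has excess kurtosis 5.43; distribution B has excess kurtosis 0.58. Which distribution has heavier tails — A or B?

Higher excess kurtosis ⇒ heavier tails relative to the normal distribution.
5.43 vs 0.58: the larger is 5.43, so A has heavier tails.

A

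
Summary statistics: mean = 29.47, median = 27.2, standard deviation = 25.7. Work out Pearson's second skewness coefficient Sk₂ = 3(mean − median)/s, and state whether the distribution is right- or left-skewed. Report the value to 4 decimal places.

0.2650, right-skewed

Sk₂ = 3(29.47 − 27.2) / 25.7 = 3 × 2.2700 / 25.7
    = 6.8100 / 25.7 ≈ 0.2650
Sk₂ > 0 ⇒ mean > median ⇒ right-skewed (positive skew).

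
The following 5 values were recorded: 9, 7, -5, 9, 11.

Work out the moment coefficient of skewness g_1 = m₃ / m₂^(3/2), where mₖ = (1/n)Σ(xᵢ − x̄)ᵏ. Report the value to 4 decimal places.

x̄ = (9 + 7 - 5 + 9 + 11) / 5 = 6.2000
deviations (xᵢ − x̄): 2.8000, 0.8000, -11.2000, 2.8000, 4.8000
Σ(xᵢ − x̄)² = 164.8000 ⇒ m₂ = 164.8000/5 = 32.96000
Σ(xᵢ − x̄)³ = -1249.9200 ⇒ m₃ = -1249.9200/5 = -249.98400
m₂^(3/2) = 32.96000^(1.5) = 189.22600
g_1 = m₃ / m₂^(3/2) = -249.98400 / 189.22600 ≈ -1.3211

-1.3211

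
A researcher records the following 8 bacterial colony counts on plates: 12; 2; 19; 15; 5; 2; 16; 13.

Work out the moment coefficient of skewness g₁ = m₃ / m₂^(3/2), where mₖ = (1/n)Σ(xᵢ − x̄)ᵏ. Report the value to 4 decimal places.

x̄ = (12 + 2 + 19 + 15 + 5 + 2 + 16 + 13) / 8 = 10.5000
deviations (xᵢ − x̄): 1.5000, -8.5000, 8.5000, 4.5000, -5.5000, -8.5000, 5.5000, 2.5000
Σ(xᵢ − x̄)² = 306.0000 ⇒ m₂ = 306.0000/8 = 38.25000
Σ(xᵢ − x̄)³ = -504.0000 ⇒ m₃ = -504.0000/8 = -63.00000
m₂^(3/2) = 38.25000^(1.5) = 236.56319
g₁ = m₃ / m₂^(3/2) = -63.00000 / 236.56319 ≈ -0.2663

-0.2663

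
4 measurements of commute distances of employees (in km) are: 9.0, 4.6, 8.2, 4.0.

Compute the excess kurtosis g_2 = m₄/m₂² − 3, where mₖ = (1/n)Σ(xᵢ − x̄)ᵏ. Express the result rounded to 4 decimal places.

x̄ = 6.4500
Σ(xᵢ − x̄)² = 18.9900 ⇒ m₂ = 4.74750
Σ(xᵢ − x̄)⁴ = 99.4049 ⇒ m₄ = 24.85123
m₂² = 22.53876
g_2 = m₄/m₂² − 3 = 1.10260 − 3 ≈ -1.8974

-1.8974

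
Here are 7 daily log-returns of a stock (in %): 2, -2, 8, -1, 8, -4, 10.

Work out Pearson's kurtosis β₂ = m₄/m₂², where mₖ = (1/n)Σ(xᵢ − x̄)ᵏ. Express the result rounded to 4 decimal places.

1.3445

x̄ = 3.0000
Σ(xᵢ − x̄)² = 190.0000 ⇒ m₂ = 27.14286
Σ(xᵢ − x̄)⁴ = 6934.0000 ⇒ m₄ = 990.57143
m₂² = 736.73469
β₂ = m₄/m₂² = 990.57143 / 736.73469 ≈ 1.3445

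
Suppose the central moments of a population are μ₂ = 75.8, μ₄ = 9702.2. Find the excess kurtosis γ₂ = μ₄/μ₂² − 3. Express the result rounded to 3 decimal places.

-1.311

μ₂² = 75.8² = 5745.64000
μ₄/μ₂² = 9702.2 / 5745.64000 = 1.68862
γ₂ = 1.68862 − 3 ≈ -1.311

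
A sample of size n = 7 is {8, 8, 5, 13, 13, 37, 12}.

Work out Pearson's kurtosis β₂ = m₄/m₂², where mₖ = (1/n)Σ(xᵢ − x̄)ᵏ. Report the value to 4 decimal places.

4.4723

x̄ = 13.7143
Σ(xᵢ − x̄)² = 687.4286 ⇒ m₂ = 98.20408
Σ(xᵢ − x̄)⁴ = 301915.6968 ⇒ m₄ = 43130.81383
m₂² = 9644.04165
β₂ = m₄/m₂² = 43130.81383 / 9644.04165 ≈ 4.4723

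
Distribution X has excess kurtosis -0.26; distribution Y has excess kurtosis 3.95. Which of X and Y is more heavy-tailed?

Y

Higher excess kurtosis ⇒ heavier tails relative to the normal distribution.
-0.26 vs 3.95: the larger is 3.95, so Y has heavier tails. (Y is leptokurtic — heavier-than-normal tails; the other is platykurtic.)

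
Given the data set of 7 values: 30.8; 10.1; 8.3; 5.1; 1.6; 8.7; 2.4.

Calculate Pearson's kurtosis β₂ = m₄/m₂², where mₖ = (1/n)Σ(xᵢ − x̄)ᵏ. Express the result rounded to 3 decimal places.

4.251

x̄ = 9.5714
Σ(xᵢ − x̄)² = 588.2743 ⇒ m₂ = 84.03918
Σ(xᵢ − x̄)⁴ = 210173.2411 ⇒ m₄ = 30024.74872
m₂² = 7062.58439
β₂ = m₄/m₂² = 30024.74872 / 7062.58439 ≈ 4.251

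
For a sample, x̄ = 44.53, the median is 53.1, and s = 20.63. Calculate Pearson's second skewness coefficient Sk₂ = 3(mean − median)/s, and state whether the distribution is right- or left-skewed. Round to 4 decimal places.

Sk₂ = 3(44.53 − 53.1) / 20.63 = 3 × -8.5700 / 20.63
    = -25.7100 / 20.63 ≈ -1.2462
Sk₂ < 0 ⇒ mean < median ⇒ left-skewed (negative skew).

-1.2462, left-skewed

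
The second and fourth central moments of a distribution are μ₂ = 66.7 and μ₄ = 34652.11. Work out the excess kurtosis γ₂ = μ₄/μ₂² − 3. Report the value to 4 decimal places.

4.7889

μ₂² = 66.7² = 4448.89000
μ₄/μ₂² = 34652.11 / 4448.89000 = 7.78893
γ₂ = 7.78893 − 3 ≈ 4.7889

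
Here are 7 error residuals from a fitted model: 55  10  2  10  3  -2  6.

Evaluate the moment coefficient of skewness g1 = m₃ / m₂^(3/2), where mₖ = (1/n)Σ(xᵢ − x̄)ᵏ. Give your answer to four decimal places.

1.8299

x̄ = (55 + 10 + 2 + 10 + 3 - 2 + 6) / 7 = 12.0000
deviations (xᵢ − x̄): 43.0000, -2.0000, -10.0000, -2.0000, -9.0000, -14.0000, -6.0000
Σ(xᵢ − x̄)² = 2270.0000 ⇒ m₂ = 2270.0000/7 = 324.28571
Σ(xᵢ − x̄)³ = 74802.0000 ⇒ m₃ = 74802.0000/7 = 10686.00000
m₂^(3/2) = 324.28571^(1.5) = 5839.71599
g1 = m₃ / m₂^(3/2) = 10686.00000 / 5839.71599 ≈ 1.8299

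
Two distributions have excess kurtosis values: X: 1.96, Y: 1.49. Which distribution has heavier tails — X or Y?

Higher excess kurtosis ⇒ heavier tails relative to the normal distribution.
1.96 vs 1.49: the larger is 1.96, so X has heavier tails.

X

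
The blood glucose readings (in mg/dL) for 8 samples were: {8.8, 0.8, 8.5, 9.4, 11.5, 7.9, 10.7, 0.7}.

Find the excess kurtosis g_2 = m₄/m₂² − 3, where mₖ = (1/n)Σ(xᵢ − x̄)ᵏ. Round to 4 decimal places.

x̄ = 7.2875
Σ(xᵢ − x̄)² = 123.4688 ⇒ m₂ = 15.43359
Σ(xᵢ − x̄)⁴ = 4132.4614 ⇒ m₄ = 516.55768
m₂² = 238.19582
g_2 = m₄/m₂² − 3 = 2.16863 − 3 ≈ -0.8314

-0.8314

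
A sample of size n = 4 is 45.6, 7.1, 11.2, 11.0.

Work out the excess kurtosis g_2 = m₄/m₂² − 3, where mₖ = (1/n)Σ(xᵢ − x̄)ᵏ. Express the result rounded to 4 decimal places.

x̄ = 18.7250
Σ(xᵢ − x̄)² = 973.7075 ⇒ m₂ = 243.42688
Σ(xᵢ − x̄)⁴ = 546698.2632 ⇒ m₄ = 136674.56580
m₂² = 59256.64347
g_2 = m₄/m₂² − 3 = 2.30649 − 3 ≈ -0.6935

-0.6935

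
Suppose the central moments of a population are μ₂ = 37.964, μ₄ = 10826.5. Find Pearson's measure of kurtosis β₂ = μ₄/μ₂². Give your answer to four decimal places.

7.5118

μ₂² = 37.964² = 1441.26530
μ₄/μ₂² = 10826.5 / 1441.26530 = 7.51180
β₂ ≈ 7.5118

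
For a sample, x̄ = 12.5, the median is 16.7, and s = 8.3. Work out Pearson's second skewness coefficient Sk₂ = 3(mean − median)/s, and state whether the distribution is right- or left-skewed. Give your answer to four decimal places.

Sk₂ = 3(12.5 − 16.7) / 8.3 = 3 × -4.2000 / 8.3
    = -12.6000 / 8.3 ≈ -1.5181
Sk₂ < 0 ⇒ mean < median ⇒ left-skewed (negative skew).

-1.5181, left-skewed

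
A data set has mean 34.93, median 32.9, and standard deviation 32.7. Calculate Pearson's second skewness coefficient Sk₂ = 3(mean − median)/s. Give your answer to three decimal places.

0.186

Sk₂ = 3(34.93 − 32.9) / 32.7 = 3 × 2.0300 / 32.7
    = 6.0900 / 32.7 ≈ 0.186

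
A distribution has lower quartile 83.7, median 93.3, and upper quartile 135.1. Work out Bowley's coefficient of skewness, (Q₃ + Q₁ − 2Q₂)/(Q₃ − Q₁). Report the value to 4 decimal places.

0.6265

numerator: Q₃ + Q₁ − 2Q₂ = 135.1 + 83.7 − 2×93.3 = 32.2000
denominator: Q₃ − Q₁ = 135.1 − 83.7 = 51.4000
Bowley skewness = 32.2000 / 51.4000 ≈ 0.6265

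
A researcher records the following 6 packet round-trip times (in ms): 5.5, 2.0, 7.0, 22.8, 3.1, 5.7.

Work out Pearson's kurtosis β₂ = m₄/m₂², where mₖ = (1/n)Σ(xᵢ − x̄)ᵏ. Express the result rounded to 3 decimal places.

x̄ = 7.6833
Σ(xᵢ − x̄)² = 290.9883 ⇒ m₂ = 48.49806
Σ(xᵢ − x̄)⁴ = 53741.4852 ⇒ m₄ = 8956.91420
m₂² = 2352.06139
β₂ = m₄/m₂² = 8956.91420 / 2352.06139 ≈ 3.808

3.808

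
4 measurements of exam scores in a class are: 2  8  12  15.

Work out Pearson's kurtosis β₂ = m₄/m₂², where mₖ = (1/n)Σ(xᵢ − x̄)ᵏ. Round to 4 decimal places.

1.7446

x̄ = 9.2500
Σ(xᵢ − x̄)² = 94.7500 ⇒ m₂ = 23.68750
Σ(xᵢ − x̄)⁴ = 3915.5781 ⇒ m₄ = 978.89453
m₂² = 561.09766
β₂ = m₄/m₂² = 978.89453 / 561.09766 ≈ 1.7446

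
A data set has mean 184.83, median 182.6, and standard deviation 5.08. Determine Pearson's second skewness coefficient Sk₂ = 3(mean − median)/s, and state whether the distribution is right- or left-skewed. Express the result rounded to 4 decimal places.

1.3169, right-skewed

Sk₂ = 3(184.83 − 182.6) / 5.08 = 3 × 2.2300 / 5.08
    = 6.6900 / 5.08 ≈ 1.3169
Sk₂ > 0 ⇒ mean > median ⇒ right-skewed (positive skew).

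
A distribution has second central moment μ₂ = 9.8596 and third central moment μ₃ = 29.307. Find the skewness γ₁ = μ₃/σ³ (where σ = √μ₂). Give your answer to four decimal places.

σ = √μ₂ = √9.8596 = 3.14000
σ³ = μ₂^(3/2) = 30.95914
γ₁ = μ₃/σ³ = 29.307 / 30.95914 ≈ 0.9466

0.9466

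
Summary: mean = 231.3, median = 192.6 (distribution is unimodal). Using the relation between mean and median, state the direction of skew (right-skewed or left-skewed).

right-skewed

mean − median = 231.3 − 192.6 = 38.7
mean > median ⇒ the longer tail is on the right ⇒ right-skewed (positively skewed).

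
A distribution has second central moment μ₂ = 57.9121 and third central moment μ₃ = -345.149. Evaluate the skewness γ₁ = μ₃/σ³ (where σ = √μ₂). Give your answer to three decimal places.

σ = √μ₂ = √57.9121 = 7.61000
σ³ = μ₂^(3/2) = 440.71108
γ₁ = μ₃/σ³ = -345.149 / 440.71108 ≈ -0.783

-0.783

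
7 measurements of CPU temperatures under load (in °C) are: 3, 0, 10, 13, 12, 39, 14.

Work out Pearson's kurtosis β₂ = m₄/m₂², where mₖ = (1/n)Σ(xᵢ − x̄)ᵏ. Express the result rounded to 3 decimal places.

x̄ = 13.0000
Σ(xᵢ − x̄)² = 956.0000 ⇒ m₂ = 136.57143
Σ(xᵢ − x̄)⁴ = 495620.0000 ⇒ m₄ = 70802.85714
m₂² = 18651.75510
β₂ = m₄/m₂² = 70802.85714 / 18651.75510 ≈ 3.796

3.796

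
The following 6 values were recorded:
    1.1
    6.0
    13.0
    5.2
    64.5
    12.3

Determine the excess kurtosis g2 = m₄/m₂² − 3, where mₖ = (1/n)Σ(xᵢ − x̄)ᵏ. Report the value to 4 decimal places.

x̄ = 17.0167
Σ(xᵢ − x̄)² = 2807.3883 ⇒ m₂ = 467.89806
Σ(xᵢ − x̄)⁴ = 5182687.0272 ⇒ m₄ = 863781.17120
m₂² = 218928.59039
g2 = m₄/m₂² − 3 = 3.94549 − 3 ≈ 0.9455

0.9455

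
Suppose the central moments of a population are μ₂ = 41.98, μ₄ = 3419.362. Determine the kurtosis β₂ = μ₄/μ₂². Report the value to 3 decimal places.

μ₂² = 41.98² = 1762.32040
μ₄/μ₂² = 3419.362 / 1762.32040 = 1.94026
β₂ ≈ 1.940

1.940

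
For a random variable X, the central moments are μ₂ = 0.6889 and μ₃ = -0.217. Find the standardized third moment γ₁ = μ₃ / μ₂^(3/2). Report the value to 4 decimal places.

-0.3795

σ = √μ₂ = √0.6889 = 0.83000
σ³ = μ₂^(3/2) = 0.57179
γ₁ = μ₃/σ³ = -0.217 / 0.57179 ≈ -0.3795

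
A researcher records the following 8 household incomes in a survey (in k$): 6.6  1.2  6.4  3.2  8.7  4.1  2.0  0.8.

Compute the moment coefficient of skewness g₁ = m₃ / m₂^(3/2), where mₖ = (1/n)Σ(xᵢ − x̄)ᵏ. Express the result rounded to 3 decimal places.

x̄ = (6.6 + 1.2 + 6.4 + 3.2 + 8.7 + 4.1 + 2.0 + 0.8) / 8 = 4.1250
deviations (xᵢ − x̄): 2.4750, -2.9250, 2.2750, -0.9250, 4.5750, -0.0250, -2.1250, -3.3250
Σ(xᵢ − x̄)² = 57.2150 ⇒ m₂ = 57.2150/8 = 7.15187
Σ(xᵢ − x̄)³ = 50.5207 ⇒ m₃ = 50.5207/8 = 6.31509
m₂^(3/2) = 7.15187^(1.5) = 19.12625
g₁ = m₃ / m₂^(3/2) = 6.31509 / 19.12625 ≈ 0.330

0.330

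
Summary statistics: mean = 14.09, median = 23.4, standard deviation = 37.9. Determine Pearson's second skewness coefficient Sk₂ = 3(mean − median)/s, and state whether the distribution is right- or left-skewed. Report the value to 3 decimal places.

-0.737, left-skewed

Sk₂ = 3(14.09 − 23.4) / 37.9 = 3 × -9.3100 / 37.9
    = -27.9300 / 37.9 ≈ -0.737
Sk₂ < 0 ⇒ mean < median ⇒ left-skewed (negative skew).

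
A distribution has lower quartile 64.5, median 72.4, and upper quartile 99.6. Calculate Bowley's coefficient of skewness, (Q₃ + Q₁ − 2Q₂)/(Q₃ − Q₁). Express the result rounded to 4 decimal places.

numerator: Q₃ + Q₁ − 2Q₂ = 99.6 + 64.5 − 2×72.4 = 19.3000
denominator: Q₃ − Q₁ = 99.6 − 64.5 = 35.1000
Bowley skewness = 19.3000 / 35.1000 ≈ 0.5499

0.5499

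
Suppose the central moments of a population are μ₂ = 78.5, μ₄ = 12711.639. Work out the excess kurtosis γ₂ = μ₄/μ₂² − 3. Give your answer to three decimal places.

μ₂² = 78.5² = 6162.25000
μ₄/μ₂² = 12711.639 / 6162.25000 = 2.06282
γ₂ = 2.06282 − 3 ≈ -0.937

-0.937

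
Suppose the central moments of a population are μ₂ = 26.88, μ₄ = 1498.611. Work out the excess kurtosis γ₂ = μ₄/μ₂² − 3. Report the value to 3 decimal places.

μ₂² = 26.88² = 722.53440
μ₄/μ₂² = 1498.611 / 722.53440 = 2.07410
γ₂ = 2.07410 − 3 ≈ -0.926

-0.926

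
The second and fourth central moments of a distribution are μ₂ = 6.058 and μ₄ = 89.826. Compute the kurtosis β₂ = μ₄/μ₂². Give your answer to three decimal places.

μ₂² = 6.058² = 36.69936
μ₄/μ₂² = 89.826 / 36.69936 = 2.44762
β₂ ≈ 2.448

2.448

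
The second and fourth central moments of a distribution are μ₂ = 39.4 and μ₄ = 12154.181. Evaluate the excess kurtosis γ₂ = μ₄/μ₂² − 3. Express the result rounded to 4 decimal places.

μ₂² = 39.4² = 1552.36000
μ₄/μ₂² = 12154.181 / 1552.36000 = 7.82949
γ₂ = 7.82949 − 3 ≈ 4.8295

4.8295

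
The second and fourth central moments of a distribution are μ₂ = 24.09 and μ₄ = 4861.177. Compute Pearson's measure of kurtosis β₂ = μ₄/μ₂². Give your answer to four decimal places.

μ₂² = 24.09² = 580.32810
μ₄/μ₂² = 4861.177 / 580.32810 = 8.37660
β₂ ≈ 8.3766

8.3766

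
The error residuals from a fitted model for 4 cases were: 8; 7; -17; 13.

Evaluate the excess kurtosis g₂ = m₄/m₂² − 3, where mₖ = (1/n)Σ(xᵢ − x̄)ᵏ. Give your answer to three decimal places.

x̄ = 2.7500
Σ(xᵢ − x̄)² = 540.7500 ⇒ m₂ = 135.18750
Σ(xᵢ − x̄)⁴ = 164272.8281 ⇒ m₄ = 41068.20703
m₂² = 18275.66016
g₂ = m₄/m₂² − 3 = 2.24715 − 3 ≈ -0.753

-0.753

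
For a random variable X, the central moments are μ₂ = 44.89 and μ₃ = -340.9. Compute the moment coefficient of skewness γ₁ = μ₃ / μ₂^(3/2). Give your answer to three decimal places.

-1.133

σ = √μ₂ = √44.89 = 6.70000
σ³ = μ₂^(3/2) = 300.76300
γ₁ = μ₃/σ³ = -340.9 / 300.76300 ≈ -1.133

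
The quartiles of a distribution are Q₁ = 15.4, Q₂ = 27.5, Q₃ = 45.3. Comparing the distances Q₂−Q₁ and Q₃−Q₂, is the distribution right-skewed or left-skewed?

right-skewed

Q₂ − Q₁ = 12.1;  Q₃ − Q₂ = 17.8
Q₃ − Q₂ > Q₂ − Q₁ ⇒ the upper half is more spread out ⇒ right-skewed.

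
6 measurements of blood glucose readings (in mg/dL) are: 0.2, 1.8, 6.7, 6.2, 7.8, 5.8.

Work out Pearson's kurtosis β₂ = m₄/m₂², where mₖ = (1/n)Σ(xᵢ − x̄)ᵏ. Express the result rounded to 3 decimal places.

x̄ = 4.7500
Σ(xᵢ − x̄)² = 45.7150 ⇒ m₂ = 7.61917
Σ(xᵢ − x̄)⁴ = 610.9585 ⇒ m₄ = 101.82642
m₂² = 58.05170
β₂ = m₄/m₂² = 101.82642 / 58.05170 ≈ 1.754

1.754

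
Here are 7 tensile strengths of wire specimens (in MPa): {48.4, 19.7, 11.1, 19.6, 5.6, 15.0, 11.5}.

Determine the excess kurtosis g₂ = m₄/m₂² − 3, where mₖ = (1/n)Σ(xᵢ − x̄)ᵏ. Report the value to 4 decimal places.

1.0993

x̄ = 18.7000
Σ(xᵢ − x̄)² = 1178.8000 ⇒ m₂ = 168.40000
Σ(xᵢ − x̄)⁴ = 813745.4356 ⇒ m₄ = 116249.34794
m₂² = 28358.56000
g₂ = m₄/m₂² − 3 = 4.09927 − 3 ≈ 1.0993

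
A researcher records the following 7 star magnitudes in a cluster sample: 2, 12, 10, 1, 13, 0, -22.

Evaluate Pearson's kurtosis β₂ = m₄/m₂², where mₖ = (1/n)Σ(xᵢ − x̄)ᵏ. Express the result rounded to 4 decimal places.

3.4909

x̄ = 2.2857
Σ(xᵢ − x̄)² = 865.4286 ⇒ m₂ = 123.63265
Σ(xᵢ − x̄)⁴ = 373514.0233 ⇒ m₄ = 53359.14619
m₂² = 15285.03290
β₂ = m₄/m₂² = 53359.14619 / 15285.03290 ≈ 3.4909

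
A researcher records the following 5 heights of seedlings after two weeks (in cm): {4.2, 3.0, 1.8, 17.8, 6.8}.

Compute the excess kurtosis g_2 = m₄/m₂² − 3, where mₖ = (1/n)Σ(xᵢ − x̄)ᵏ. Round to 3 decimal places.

x̄ = 6.7200
Σ(xᵢ − x̄)² = 167.1680 ⇒ m₂ = 33.43360
Σ(xᵢ − x̄)⁴ = 15889.3677 ⇒ m₄ = 3177.87354
m₂² = 1117.80561
g_2 = m₄/m₂² − 3 = 2.84296 − 3 ≈ -0.157

-0.157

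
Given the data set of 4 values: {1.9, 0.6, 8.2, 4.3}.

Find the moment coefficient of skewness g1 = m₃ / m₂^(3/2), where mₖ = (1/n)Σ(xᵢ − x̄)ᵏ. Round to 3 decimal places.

x̄ = (1.9 + 0.6 + 8.2 + 4.3) / 4 = 3.7500
deviations (xᵢ − x̄): -1.8500, -3.1500, 4.4500, 0.5500
Σ(xᵢ − x̄)² = 33.4500 ⇒ m₂ = 33.4500/4 = 8.36250
Σ(xᵢ − x̄)³ = 50.7000 ⇒ m₃ = 50.7000/4 = 12.67500
m₂^(3/2) = 8.36250^(1.5) = 24.18267
g1 = m₃ / m₂^(3/2) = 12.67500 / 24.18267 ≈ 0.524

0.524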